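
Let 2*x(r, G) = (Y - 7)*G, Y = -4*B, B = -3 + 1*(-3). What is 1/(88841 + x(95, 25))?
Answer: 2/178107 ≈ 1.1229e-5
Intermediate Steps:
B = -6 (B = -3 - 3 = -6)
Y = 24 (Y = -4*(-6) = 24)
x(r, G) = 17*G/2 (x(r, G) = ((24 - 7)*G)/2 = (17*G)/2 = 17*G/2)
1/(88841 + x(95, 25)) = 1/(88841 + (17/2)*25) = 1/(88841 + 425/2) = 1/(178107/2) = 2/178107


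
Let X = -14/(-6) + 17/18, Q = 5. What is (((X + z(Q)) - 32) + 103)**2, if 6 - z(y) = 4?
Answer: 1885129/324 ≈ 5818.3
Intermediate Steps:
z(y) = 2 (z(y) = 6 - 1*4 = 6 - 4 = 2)
X = 59/18 (X = -14*(-1/6) + 17*(1/18) = 7/3 + 17/18 = 59/18 ≈ 3.2778)
(((X + z(Q)) - 32) + 103)**2 = (((59/18 + 2) - 32) + 103)**2 = ((95/18 - 32) + 103)**2 = (-481/18 + 103)**2 = (1373/18)**2 = 1885129/324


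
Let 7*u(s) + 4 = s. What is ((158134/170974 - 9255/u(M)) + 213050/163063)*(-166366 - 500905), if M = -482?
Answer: -204230579682713129887/2258242202322 ≈ -9.0438e+7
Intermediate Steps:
u(s) = -4/7 + s/7
((158134/170974 - 9255/u(M)) + 213050/163063)*(-166366 - 500905) = ((158134/170974 - 9255/(-4/7 + (⅐)*(-482))) + 213050/163063)*(-166366 - 500905) = ((158134*(1/170974) - 9255/(-4/7 - 482/7)) + 213050*(1/163063))*(-667271) = ((79067/85487 - 9255/(-486/7)) + 213050/163063)*(-667271) = ((79067/85487 - 9255*(-7/486)) + 213050/163063)*(-667271) = ((79067/85487 + 21595/162) + 213050/163063)*(-667271) = (1858900619/13848894 + 213050/163063)*(-667271) = (306068418502697/2258242202322)*(-667271) = -204230579682713129887/2258242202322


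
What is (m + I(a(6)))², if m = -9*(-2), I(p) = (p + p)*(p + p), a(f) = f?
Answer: 26244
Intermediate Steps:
I(p) = 4*p² (I(p) = (2*p)*(2*p) = 4*p²)
m = 18
(m + I(a(6)))² = (18 + 4*6²)² = (18 + 4*36)² = (18 + 144)² = 162² = 26244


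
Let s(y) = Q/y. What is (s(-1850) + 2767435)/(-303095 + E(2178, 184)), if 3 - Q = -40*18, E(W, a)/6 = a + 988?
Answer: -5119754027/547716550 ≈ -9.3475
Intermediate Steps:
E(W, a) = 5928 + 6*a (E(W, a) = 6*(a + 988) = 6*(988 + a) = 5928 + 6*a)
Q = 723 (Q = 3 - (-40)*18 = 3 - 1*(-720) = 3 + 720 = 723)
s(y) = 723/y
(s(-1850) + 2767435)/(-303095 + E(2178, 184)) = (723/(-1850) + 2767435)/(-303095 + (5928 + 6*184)) = (723*(-1/1850) + 2767435)/(-303095 + (5928 + 1104)) = (-723/1850 + 2767435)/(-303095 + 7032) = (5119754027/1850)/(-296063) = (5119754027/1850)*(-1/296063) = -5119754027/547716550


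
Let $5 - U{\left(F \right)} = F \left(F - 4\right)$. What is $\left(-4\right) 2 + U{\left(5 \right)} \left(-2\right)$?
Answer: $-8$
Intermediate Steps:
$U{\left(F \right)} = 5 - F \left(-4 + F\right)$ ($U{\left(F \right)} = 5 - F \left(F - 4\right) = 5 - F \left(-4 + F\right)$)
$\left(-4\right) 2 + U{\left(5 \right)} \left(-2\right) = \left(-4\right) 2 + \left(5 - 5^{2} + 4 \cdot 5\right) \left(-2\right) = -8 + \left(5 - 25 + 20\right) \left(-2\right) = -8 + 0 \left(-2\right) = -8 + 0 = -8$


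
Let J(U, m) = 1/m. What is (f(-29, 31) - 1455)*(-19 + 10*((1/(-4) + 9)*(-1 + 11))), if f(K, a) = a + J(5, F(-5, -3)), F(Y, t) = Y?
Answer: -6095576/5 ≈ -1.2191e+6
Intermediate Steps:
f(K, a) = -⅕ + a (f(K, a) = a + 1/(-5) = a - ⅕ = -⅕ + a)
(f(-29, 31) - 1455)*(-19 + 10*((1/(-4) + 9)*(-1 + 11))) = ((-⅕ + 31) - 1455)*(-19 + 10*((1/(-4) + 9)*(-1 + 11))) = (154/5 - 1455)*(-19 + 10*((1*(-¼) + 9)*10)) = -7121*(-19 + 10*((-¼ + 9)*10))/5 = -7121*(-19 + 10*((35/4)*10))/5 = -7121*(-19 + 10*(175/2))/5 = -7121*(-19 + 875)/5 = -7121/5*856 = -6095576/5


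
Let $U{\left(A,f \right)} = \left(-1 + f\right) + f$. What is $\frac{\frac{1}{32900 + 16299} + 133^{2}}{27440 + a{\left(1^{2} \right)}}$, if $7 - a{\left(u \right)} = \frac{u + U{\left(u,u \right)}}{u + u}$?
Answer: $\frac{435140556}{675157877} \approx 0.6445$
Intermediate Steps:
$U{\left(A,f \right)} = -1 + 2 f$
$a{\left(u \right)} = 7 - \frac{-1 + 3 u}{2 u}$ ($a{\left(u \right)} = 7 - \frac{u + \left(-1 + 2 u\right)}{u + u} = 7 - \frac{-1 + 3 u}{2 u}$)
$\frac{\frac{1}{32900 + 16299} + 133^{2}}{27440 + a{\left(1^{2} \right)}} = \frac{\frac{1}{32900 + 16299} + 133^{2}}{27440 + \frac{1 + 11 \cdot 1^{2}}{2 \cdot 1^{2}}} = \frac{\frac{1}{49199} + 17689}{27440 + \frac{1 + 11 \cdot 1}{2 \cdot 1}} = \frac{\frac{1}{49199} + 17689}{27440 + \frac{1}{2} \cdot 1 \left(1 + 11\right)} = \frac{870281112}{49199 \left(27440 + \frac{1}{2} \cdot 1 \cdot 12\right)} = \frac{870281112}{49199 \left(27440 + 6\right)} = \frac{870281112}{49199 \cdot 27446} = \frac{870281112}{49199} \cdot \frac{1}{27446} = \frac{435140556}{675157877}$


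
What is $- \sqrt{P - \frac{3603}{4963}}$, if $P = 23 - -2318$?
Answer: $- \frac{2 \sqrt{14411038285}}{4963} \approx -48.376$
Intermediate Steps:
$P = 2341$ ($P = 23 + 2318 = 2341$)
$- \sqrt{P - \frac{3603}{4963}} = - \sqrt{2341 - \frac{3603}{4963}} = - \sqrt{\frac{11614780}{4963}} = - \frac{2 \sqrt{14411038285}}{4963}$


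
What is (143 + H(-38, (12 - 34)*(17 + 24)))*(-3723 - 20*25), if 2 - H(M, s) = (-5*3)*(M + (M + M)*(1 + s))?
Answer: -4335817445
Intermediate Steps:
H(M, s) = 2 + 15*M + 30*M*(1 + s) (H(M, s) = 2 - (-5*3)*(M + (M + M)*(1 + s)) = 2 - (-15)*(M + (2*M)*(1 + s)) = 2 - (-15)*(M + 2*M*(1 + s)) = 2 - (-15*M - 30*M*(1 + s)) = 2 + (15*M + 30*M*(1 + s)) = 2 + 15*M + 30*M*(1 + s))
(143 + H(-38, (12 - 34)*(17 + 24)))*(-3723 - 20*25) = (143 + (2 + 45*(-38) + 30*(-38)*((12 - 34)*(17 + 24))))*(-3723 - 20*25) = (143 + (2 - 1710 + 30*(-38)*(-22*41)))*(-3723 - 500) = (143 + (2 - 1710 + 30*(-38)*(-902)))*(-4223) = (143 + (2 - 1710 + 1028280))*(-4223) = (143 + 1026572)*(-4223) = 1026715*(-4223) = -4335817445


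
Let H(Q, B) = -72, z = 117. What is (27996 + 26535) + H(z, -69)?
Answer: 54459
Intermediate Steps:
(27996 + 26535) + H(z, -69) = (27996 + 26535) - 72 = 54531 - 72 = 54459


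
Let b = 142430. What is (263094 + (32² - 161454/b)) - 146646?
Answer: 8365687753/71215 ≈ 1.1747e+5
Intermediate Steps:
(263094 + (32² - 161454/b)) - 146646 = (263094 + (32² - 161454/142430)) - 146646 = (263094 + (1024 - 161454*1/142430)) - 146646 = (263094 + (1024 - 80727/71215)) - 146646 = (263094 + 72843433/71215) - 146646 = 18809082643/71215 - 146646 = 8365687753/71215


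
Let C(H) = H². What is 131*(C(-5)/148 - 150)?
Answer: -2904925/148 ≈ -19628.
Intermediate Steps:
131*(C(-5)/148 - 150) = 131*((-5)²/148 - 150) = 131*(25*(1/148) - 150) = 131*(25/148 - 150) = 131*(-22175/148) = -2904925/148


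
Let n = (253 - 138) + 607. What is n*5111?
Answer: 3690142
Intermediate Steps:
n = 722 (n = 115 + 607 = 722)
n*5111 = 722*5111 = 3690142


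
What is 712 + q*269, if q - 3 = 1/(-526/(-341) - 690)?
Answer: 356514787/234764 ≈ 1518.6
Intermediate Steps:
q = 703951/234764 (q = 3 + 1/(-526/(-341) - 690) = 3 + 1/(-526*(-1/341) - 690) = 3 + 1/(526/341 - 690) = 3 + 1/(-234764/341) = 3 - 341/234764 = 703951/234764 ≈ 2.9985)
712 + q*269 = 712 + (703951/234764)*269 = 712 + 189362819/234764 = 356514787/234764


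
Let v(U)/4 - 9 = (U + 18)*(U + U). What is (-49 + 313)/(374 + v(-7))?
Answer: -132/103 ≈ -1.2816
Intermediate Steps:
v(U) = 36 + 8*U*(18 + U) (v(U) = 36 + 4*((U + 18)*(U + U)) = 36 + 4*((18 + U)*(2*U)) = 36 + 4*(2*U*(18 + U)) = 36 + 8*U*(18 + U))
(-49 + 313)/(374 + v(-7)) = (-49 + 313)/(374 + (36 + 8*(-7)**2 + 144*(-7))) = 264/(374 + (36 + 8*49 - 1008)) = 264/(374 + (36 + 392 - 1008)) = 264/(374 - 580) = 264/(-206) = 264*(-1/206) = -132/103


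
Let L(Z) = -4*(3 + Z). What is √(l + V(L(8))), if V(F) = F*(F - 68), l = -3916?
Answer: 2*√253 ≈ 31.812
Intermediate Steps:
L(Z) = -12 - 4*Z
V(F) = F*(-68 + F)
√(l + V(L(8))) = √(-3916 + (-12 - 4*8)*(-68 + (-12 - 4*8))) = √(-3916 + (-12 - 32)*(-68 + (-12 - 32))) = √(-3916 - 44*(-68 - 44)) = √(-3916 - 44*(-112)) = √(-3916 + 4928) = √1012 = 2*√253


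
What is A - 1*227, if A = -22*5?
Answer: -337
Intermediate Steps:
A = -110
A - 1*227 = -110 - 1*227 = -110 - 227 = -337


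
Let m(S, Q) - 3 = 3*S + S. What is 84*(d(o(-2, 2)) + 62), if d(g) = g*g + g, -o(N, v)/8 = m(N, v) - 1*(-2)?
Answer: 55608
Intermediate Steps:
m(S, Q) = 3 + 4*S (m(S, Q) = 3 + (3*S + S) = 3 + 4*S)
o(N, v) = -40 - 32*N (o(N, v) = -8*((3 + 4*N) - 1*(-2)) = -8*((3 + 4*N) + 2) = -8*(5 + 4*N) = -40 - 32*N)
d(g) = g + g² (d(g) = g² + g = g + g²)
84*(d(o(-2, 2)) + 62) = 84*((-40 - 32*(-2))*(1 + (-40 - 32*(-2))) + 62) = 84*((-40 + 64)*(1 + (-40 + 64)) + 62) = 84*(24*(1 + 24) + 62) = 84*(24*25 + 62) = 84*(600 + 62) = 84*662 = 55608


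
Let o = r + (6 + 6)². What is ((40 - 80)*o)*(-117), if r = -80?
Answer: 299520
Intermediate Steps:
o = 64 (o = -80 + (6 + 6)² = -80 + 12² = -80 + 144 = 64)
((40 - 80)*o)*(-117) = ((40 - 80)*64)*(-117) = -40*64*(-117) = -2560*(-117) = 299520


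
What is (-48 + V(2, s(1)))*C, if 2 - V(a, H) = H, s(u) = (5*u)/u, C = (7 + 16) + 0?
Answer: -1173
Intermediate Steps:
C = 23 (C = 23 + 0 = 23)
s(u) = 5
V(a, H) = 2 - H
(-48 + V(2, s(1)))*C = (-48 + (2 - 1*5))*23 = (-48 + (2 - 5))*23 = (-48 - 3)*23 = -51*23 = -1173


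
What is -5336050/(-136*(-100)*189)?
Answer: -106721/51408 ≈ -2.0760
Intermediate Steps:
-5336050/(-136*(-100)*189) = -5336050/(13600*189) = -5336050/2570400 = -5336050*1/2570400 = -106721/51408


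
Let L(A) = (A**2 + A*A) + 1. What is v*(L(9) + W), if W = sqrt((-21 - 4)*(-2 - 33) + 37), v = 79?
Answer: 12877 + 316*sqrt(57) ≈ 15263.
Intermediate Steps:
L(A) = 1 + 2*A**2 (L(A) = (A**2 + A**2) + 1 = 2*A**2 + 1 = 1 + 2*A**2)
W = 4*sqrt(57) (W = sqrt(-25*(-35) + 37) = sqrt(875 + 37) = sqrt(912) = 4*sqrt(57) ≈ 30.199)
v*(L(9) + W) = 79*((1 + 2*9**2) + 4*sqrt(57)) = 79*((1 + 2*81) + 4*sqrt(57)) = 79*((1 + 162) + 4*sqrt(57)) = 79*(163 + 4*sqrt(57)) = 12877 + 316*sqrt(57)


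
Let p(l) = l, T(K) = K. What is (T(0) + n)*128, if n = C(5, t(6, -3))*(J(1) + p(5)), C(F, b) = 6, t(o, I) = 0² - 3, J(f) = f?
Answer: 4608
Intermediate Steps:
t(o, I) = -3 (t(o, I) = 0 - 3 = -3)
n = 36 (n = 6*(1 + 5) = 6*6 = 36)
(T(0) + n)*128 = (0 + 36)*128 = 36*128 = 4608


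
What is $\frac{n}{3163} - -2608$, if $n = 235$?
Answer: $\frac{8249339}{3163} \approx 2608.1$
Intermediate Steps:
$\frac{n}{3163} - -2608 = \frac{235}{3163} - -2608 = 235 \cdot \frac{1}{3163} + 2608 = \frac{235}{3163} + 2608 = \frac{8249339}{3163}$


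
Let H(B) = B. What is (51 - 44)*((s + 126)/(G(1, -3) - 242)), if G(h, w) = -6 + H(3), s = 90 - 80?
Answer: -136/35 ≈ -3.8857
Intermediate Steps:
s = 10
G(h, w) = -3 (G(h, w) = -6 + 3 = -3)
(51 - 44)*((s + 126)/(G(1, -3) - 242)) = (51 - 44)*((10 + 126)/(-3 - 242)) = 7*(136/(-245)) = 7*(136*(-1/245)) = 7*(-136/245) = -136/35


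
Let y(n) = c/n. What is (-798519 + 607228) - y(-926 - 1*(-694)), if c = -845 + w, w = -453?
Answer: -22190405/116 ≈ -1.9130e+5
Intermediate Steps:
c = -1298 (c = -845 - 453 = -1298)
y(n) = -1298/n
(-798519 + 607228) - y(-926 - 1*(-694)) = (-798519 + 607228) - (-1298)/(-926 - 1*(-694)) = -191291 - (-1298)/(-926 + 694) = -191291 - (-1298)/(-232) = -191291 - (-1298)*(-1)/232 = -191291 - 1*649/116 = -191291 - 649/116 = -22190405/116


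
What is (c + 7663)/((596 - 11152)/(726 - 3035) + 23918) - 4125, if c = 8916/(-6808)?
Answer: -387776588458627/94013745036 ≈ -4124.7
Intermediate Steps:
c = -2229/1702 (c = 8916*(-1/6808) = -2229/1702 ≈ -1.3096)
(c + 7663)/((596 - 11152)/(726 - 3035) + 23918) - 4125 = (-2229/1702 + 7663)/((596 - 11152)/(726 - 3035) + 23918) - 4125 = 13040197/(1702*(-10556/(-2309) + 23918)) - 4125 = 13040197/(1702*(-10556*(-1/2309) + 23918)) - 4125 = 13040197/(1702*(10556/2309 + 23918)) - 4125 = 13040197/(1702*(55237218/2309)) - 4125 = (13040197/1702)*(2309/55237218) - 4125 = 30109814873/94013745036 - 4125 = -387776588458627/94013745036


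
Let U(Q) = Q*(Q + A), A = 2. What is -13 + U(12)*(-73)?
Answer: -12277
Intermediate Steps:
U(Q) = Q*(2 + Q) (U(Q) = Q*(Q + 2) = Q*(2 + Q))
-13 + U(12)*(-73) = -13 + (12*(2 + 12))*(-73) = -13 + (12*14)*(-73) = -13 + 168*(-73) = -13 - 12264 = -12277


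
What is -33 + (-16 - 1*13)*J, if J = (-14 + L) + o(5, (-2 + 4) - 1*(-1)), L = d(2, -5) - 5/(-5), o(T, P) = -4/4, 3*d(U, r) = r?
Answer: 1264/3 ≈ 421.33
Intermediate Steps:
d(U, r) = r/3
o(T, P) = -1 (o(T, P) = -4*1/4 = -1)
L = -2/3 (L = (1/3)*(-5) - 5/(-5) = -5/3 - 5*(-1/5) = -5/3 + 1 = -2/3 ≈ -0.66667)
J = -47/3 (J = (-14 - 2/3) - 1 = -44/3 - 1 = -47/3 ≈ -15.667)
-33 + (-16 - 1*13)*J = -33 + (-16 - 1*13)*(-47/3) = -33 + (-16 - 13)*(-47/3) = -33 - 29*(-47/3) = -33 + 1363/3 = 1264/3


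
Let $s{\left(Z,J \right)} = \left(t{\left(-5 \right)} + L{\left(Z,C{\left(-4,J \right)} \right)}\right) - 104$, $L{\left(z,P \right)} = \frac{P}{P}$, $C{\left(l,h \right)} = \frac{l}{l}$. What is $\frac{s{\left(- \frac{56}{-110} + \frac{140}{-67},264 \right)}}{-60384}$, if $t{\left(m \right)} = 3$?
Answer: $\frac{25}{15096} \approx 0.0016561$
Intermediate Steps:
$C{\left(l,h \right)} = 1$
$L{\left(z,P \right)} = 1$
$s{\left(Z,J \right)} = -100$ ($s{\left(Z,J \right)} = \left(3 + 1\right) - 104 = 4 - 104 = -100$)
$\frac{s{\left(- \frac{56}{-110} + \frac{140}{-67},264 \right)}}{-60384} = - \frac{100}{-60384} = \left(-100\right) \left(- \frac{1}{60384}\right) = \frac{25}{15096}$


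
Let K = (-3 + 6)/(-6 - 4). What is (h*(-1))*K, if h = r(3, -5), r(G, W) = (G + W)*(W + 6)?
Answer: -3/5 ≈ -0.60000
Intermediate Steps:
r(G, W) = (6 + W)*(G + W) (r(G, W) = (G + W)*(6 + W) = (6 + W)*(G + W))
h = -2 (h = (-5)**2 + 6*3 + 6*(-5) + 3*(-5) = 25 + 18 - 30 - 15 = -2)
K = -3/10 (K = 3/(-10) = 3*(-1/10) = -3/10 ≈ -0.30000)
(h*(-1))*K = -2*(-1)*(-3/10) = 2*(-3/10) = -3/5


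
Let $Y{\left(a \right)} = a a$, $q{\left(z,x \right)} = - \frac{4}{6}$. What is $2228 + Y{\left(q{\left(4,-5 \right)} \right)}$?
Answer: $\frac{20056}{9} \approx 2228.4$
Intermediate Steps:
$q{\left(z,x \right)} = - \frac{2}{3}$ ($q{\left(z,x \right)} = \left(-4\right) \frac{1}{6} = - \frac{2}{3}$)
$Y{\left(a \right)} = a^{2}$
$2228 + Y{\left(q{\left(4,-5 \right)} \right)} = 2228 + \left(- \frac{2}{3}\right)^{2} = 2228 + \frac{4}{9} = \frac{20056}{9}$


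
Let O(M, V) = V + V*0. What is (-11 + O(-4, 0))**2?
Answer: 121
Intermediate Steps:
O(M, V) = V (O(M, V) = V + 0 = V)
(-11 + O(-4, 0))**2 = (-11 + 0)**2 = (-11)**2 = 121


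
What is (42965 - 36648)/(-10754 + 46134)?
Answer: 6317/35380 ≈ 0.17855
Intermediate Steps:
(42965 - 36648)/(-10754 + 46134) = 6317/35380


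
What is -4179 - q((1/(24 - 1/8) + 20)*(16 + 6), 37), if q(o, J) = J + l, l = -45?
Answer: -4171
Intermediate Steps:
q(o, J) = -45 + J (q(o, J) = J - 45 = -45 + J)
-4179 - q((1/(24 - 1/8) + 20)*(16 + 6), 37) = -4179 - (-45 + 37) = -4179 - 1*(-8) = -4179 + 8 = -4171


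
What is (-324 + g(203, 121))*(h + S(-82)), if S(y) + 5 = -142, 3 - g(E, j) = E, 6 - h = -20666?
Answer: -10755100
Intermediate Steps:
h = 20672 (h = 6 - 1*(-20666) = 6 + 20666 = 20672)
g(E, j) = 3 - E
S(y) = -147 (S(y) = -5 - 142 = -147)
(-324 + g(203, 121))*(h + S(-82)) = (-324 + (3 - 1*203))*(20672 - 147) = (-324 + (3 - 203))*20525 = (-324 - 200)*20525 = -524*20525 = -10755100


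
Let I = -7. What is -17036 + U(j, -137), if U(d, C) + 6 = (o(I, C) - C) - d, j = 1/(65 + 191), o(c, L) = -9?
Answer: -4329985/256 ≈ -16914.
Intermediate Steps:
j = 1/256 ≈ 0.0039063
U(d, C) = -15 - C - d (U(d, C) = -6 + ((-9 - C) - d) = -6 + (-9 - C - d) = -15 - C - d)
-17036 + U(j, -137) = -17036 + (-15 - 1*(-137) - 1*1/256) = -17036 + (-15 + 137 - 1/256) = -17036 + 31231/256 = -4329985/256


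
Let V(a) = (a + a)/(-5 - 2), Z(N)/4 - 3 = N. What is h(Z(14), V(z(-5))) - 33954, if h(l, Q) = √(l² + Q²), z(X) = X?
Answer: -33954 + 2*√56669/7 ≈ -33886.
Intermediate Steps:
Z(N) = 12 + 4*N
V(a) = -2*a/7 (V(a) = (2*a)/(-7) = (2*a)*(-⅐) = -2*a/7)
h(l, Q) = √(Q² + l²)
h(Z(14), V(z(-5))) - 33954 = √((-2/7*(-5))² + (12 + 4*14)²) - 33954 = √((10/7)² + (12 + 56)²) - 33954 = √(100/49 + 68²) - 33954 = √(100/49 + 4624) - 33954 = √(226676/49) - 33954 = 2*√56669/7 - 33954 = -33954 + 2*√56669/7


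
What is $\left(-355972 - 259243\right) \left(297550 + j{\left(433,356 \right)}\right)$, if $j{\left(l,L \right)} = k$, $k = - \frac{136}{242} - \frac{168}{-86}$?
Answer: $- \frac{952451186726350}{5203} \approx -1.8306 \cdot 10^{11}$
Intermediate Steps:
$k = \frac{7240}{5203}$ ($k = \left(-136\right) \frac{1}{242} - - \frac{84}{43} = - \frac{68}{121} + \frac{84}{43} = \frac{7240}{5203} \approx 1.3915$)
$j{\left(l,L \right)} = \frac{7240}{5203}$
$\left(-355972 - 259243\right) \left(297550 + j{\left(433,356 \right)}\right) = \left(-355972 - 259243\right) \left(297550 + \frac{7240}{5203}\right) = \left(-615215\right) \frac{1548159890}{5203} = - \frac{952451186726350}{5203}$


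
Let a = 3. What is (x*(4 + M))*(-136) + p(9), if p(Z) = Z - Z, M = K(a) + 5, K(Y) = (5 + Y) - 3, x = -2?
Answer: 3808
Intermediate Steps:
K(Y) = 2 + Y
M = 10 (M = (2 + 3) + 5 = 5 + 5 = 10)
p(Z) = 0
(x*(4 + M))*(-136) + p(9) = -2*(4 + 10)*(-136) + 0 = -2*14*(-136) + 0 = -28*(-136) + 0 = 3808 + 0 = 3808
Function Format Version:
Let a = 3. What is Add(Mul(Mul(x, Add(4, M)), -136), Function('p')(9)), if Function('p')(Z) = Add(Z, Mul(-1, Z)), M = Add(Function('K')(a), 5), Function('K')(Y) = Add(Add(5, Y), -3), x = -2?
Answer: 3808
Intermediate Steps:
Function('K')(Y) = Add(2, Y)
M = 10 (M = Add(Add(2, 3), 5) = Add(5, 5) = 10)
Function('p')(Z) = 0
Add(Mul(Mul(x, Add(4, M)), -136), Function('p')(9)) = Add(Mul(Mul(-2, Add(4, 10)), -136), 0) = Add(Mul(Mul(-2, 14), -136), 0) = Add(Mul(-28, -136), 0) = Add(3808, 0) = 3808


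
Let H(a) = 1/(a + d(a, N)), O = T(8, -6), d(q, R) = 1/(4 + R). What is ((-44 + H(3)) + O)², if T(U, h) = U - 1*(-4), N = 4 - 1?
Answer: 485809/484 ≈ 1003.7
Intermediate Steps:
N = 3
T(U, h) = 4 + U (T(U, h) = U + 4 = 4 + U)
O = 12 (O = 4 + 8 = 12)
H(a) = 1/(⅐ + a) (H(a) = 1/(a + 1/(4 + 3)) = 1/(a + 1/7) = 1/(a + ⅐) = 1/(⅐ + a))
((-44 + H(3)) + O)² = ((-44 + 7/(1 + 7*3)) + 12)² = ((-44 + 7/(1 + 21)) + 12)² = ((-44 + 7/22) + 12)² = (-961/22 + 12)² = (-697/22)² = 485809/484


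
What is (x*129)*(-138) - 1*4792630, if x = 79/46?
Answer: -4823203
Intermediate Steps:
x = 79/46 (x = 79*(1/46) = 79/46 ≈ 1.7174)
(x*129)*(-138) - 1*4792630 = ((79/46)*129)*(-138) - 1*4792630 = (10191/46)*(-138) - 4792630 = -30573 - 4792630 = -4823203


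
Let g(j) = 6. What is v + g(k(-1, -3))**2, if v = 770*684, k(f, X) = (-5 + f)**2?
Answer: 526716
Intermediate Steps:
v = 526680
v + g(k(-1, -3))**2 = 526680 + 6**2 = 526680 + 36 = 526716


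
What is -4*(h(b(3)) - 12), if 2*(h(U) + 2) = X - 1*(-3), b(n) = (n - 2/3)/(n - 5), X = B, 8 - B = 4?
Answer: 42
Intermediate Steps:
B = 4 (B = 8 - 1*4 = 8 - 4 = 4)
X = 4
b(n) = (-⅔ + n)/(-5 + n) (b(n) = (n - 2*⅓)/(-5 + n) = (n - ⅔)/(-5 + n) = (-⅔ + n)/(-5 + n))
h(U) = 3/2 (h(U) = -2 + (4 - 1*(-3))/2 = -2 + (4 + 3)/2 = -2 + (½)*7 = -2 + 7/2 = 3/2)
-4*(h(b(3)) - 12) = -4*(3/2 - 12) = -4*(-21/2) = 42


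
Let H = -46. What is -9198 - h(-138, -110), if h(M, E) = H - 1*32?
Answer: -9120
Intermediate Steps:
h(M, E) = -78 (h(M, E) = -46 - 1*32 = -46 - 32 = -78)
-9198 - h(-138, -110) = -9198 - 1*(-78) = -9198 + 78 = -9120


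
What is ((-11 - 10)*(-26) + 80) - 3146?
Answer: -2520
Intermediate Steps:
((-11 - 10)*(-26) + 80) - 3146 = (-21*(-26) + 80) - 3146 = (546 + 80) - 3146 = 626 - 3146 = -2520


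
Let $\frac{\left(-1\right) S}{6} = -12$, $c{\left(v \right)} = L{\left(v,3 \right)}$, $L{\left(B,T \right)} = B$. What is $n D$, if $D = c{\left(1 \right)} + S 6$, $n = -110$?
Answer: $-47630$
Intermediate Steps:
$c{\left(v \right)} = v$
$S = 72$ ($S = \left(-6\right) \left(-12\right) = 72$)
$D = 433$ ($D = 1 + 72 \cdot 6 = 1 + 432 = 433$)
$n D = \left(-110\right) 433 = -47630$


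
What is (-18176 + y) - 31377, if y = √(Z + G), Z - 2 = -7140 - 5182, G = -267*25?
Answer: -49553 + I*√18995 ≈ -49553.0 + 137.82*I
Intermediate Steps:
G = -6675
Z = -12320 (Z = 2 + (-7140 - 5182) = 2 - 12322 = -12320)
y = I*√18995 (y = √(-12320 - 6675) = √(-18995) = I*√18995 ≈ 137.82*I)
(-18176 + y) - 31377 = (-18176 + I*√18995) - 31377 = -49553 + I*√18995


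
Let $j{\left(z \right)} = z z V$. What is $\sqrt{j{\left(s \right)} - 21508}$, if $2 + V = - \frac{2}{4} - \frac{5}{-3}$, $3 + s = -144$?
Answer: $\frac{i \sqrt{158062}}{2} \approx 198.79 i$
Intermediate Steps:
$s = -147$ ($s = -3 - 144 = -147$)
$V = - \frac{5}{6}$ ($V = -2 - \left(\frac{1}{2} - \frac{5}{3}\right) = -2 - - \frac{7}{6} = -2 + \left(- \frac{1}{2} + \frac{5}{3}\right) = -2 + \frac{7}{6} = - \frac{5}{6} \approx -0.83333$)
$j{\left(z \right)} = - \frac{5 z^{2}}{6}$ ($j{\left(z \right)} = z z \left(- \frac{5}{6}\right) = z^{2} \left(- \frac{5}{6}\right) = - \frac{5 z^{2}}{6}$)
$\sqrt{j{\left(s \right)} - 21508} = \sqrt{- \frac{5 \left(-147\right)^{2}}{6} - 21508} = \sqrt{\left(- \frac{5}{6}\right) 21609 - 21508} = \sqrt{- \frac{36015}{2} - 21508} = \sqrt{- \frac{79031}{2}} = \frac{i \sqrt{158062}}{2}$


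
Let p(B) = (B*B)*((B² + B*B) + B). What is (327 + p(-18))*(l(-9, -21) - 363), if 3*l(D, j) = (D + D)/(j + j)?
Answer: -519295380/7 ≈ -7.4185e+7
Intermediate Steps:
l(D, j) = D/(3*j) (l(D, j) = ((D + D)/(j + j))/3 = ((2*D)/((2*j)))/3 = ((2*D)*(1/(2*j)))/3 = (D/j)/3 = D/(3*j))
p(B) = B²*(B + 2*B²) (p(B) = B²*((B² + B²) + B) = B²*(2*B² + B) = B²*(B + 2*B²))
(327 + p(-18))*(l(-9, -21) - 363) = (327 + (-18)³*(1 + 2*(-18)))*((⅓)*(-9)/(-21) - 363) = (327 - 5832*(1 - 36))*((⅓)*(-9)*(-1/21) - 363) = (327 - 5832*(-35))*(⅐ - 363) = (327 + 204120)*(-2540/7) = 204447*(-2540/7) = -519295380/7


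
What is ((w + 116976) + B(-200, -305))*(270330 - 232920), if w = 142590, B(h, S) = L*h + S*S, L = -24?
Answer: 13369997310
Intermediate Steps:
B(h, S) = S**2 - 24*h (B(h, S) = -24*h + S*S = -24*h + S**2 = S**2 - 24*h)
((w + 116976) + B(-200, -305))*(270330 - 232920) = ((142590 + 116976) + ((-305)**2 - 24*(-200)))*(270330 - 232920) = (259566 + (93025 + 4800))*37410 = (259566 + 97825)*37410 = 357391*37410 = 13369997310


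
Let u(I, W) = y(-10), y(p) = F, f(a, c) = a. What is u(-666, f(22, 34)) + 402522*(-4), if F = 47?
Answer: -1610041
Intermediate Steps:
y(p) = 47
u(I, W) = 47
u(-666, f(22, 34)) + 402522*(-4) = 47 + 402522*(-4) = 47 - 1610088 = -1610041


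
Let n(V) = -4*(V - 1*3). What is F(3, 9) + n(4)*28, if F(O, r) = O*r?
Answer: -85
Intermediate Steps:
n(V) = 12 - 4*V (n(V) = -4*(V - 3) = -4*(-3 + V) = 12 - 4*V)
F(3, 9) + n(4)*28 = 3*9 + (12 - 4*4)*28 = 27 + (12 - 16)*28 = 27 - 4*28 = 27 - 112 = -85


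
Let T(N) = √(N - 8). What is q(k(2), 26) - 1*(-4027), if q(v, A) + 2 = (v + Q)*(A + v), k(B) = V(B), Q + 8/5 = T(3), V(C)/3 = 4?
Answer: 22101/5 + 38*I*√5 ≈ 4420.2 + 84.971*I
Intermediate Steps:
V(C) = 12 (V(C) = 3*4 = 12)
T(N) = √(-8 + N)
Q = -8/5 + I*√5 (Q = -8/5 + √(-8 + 3) = -8/5 + √(-5) = -8/5 + I*√5 ≈ -1.6 + 2.2361*I)
k(B) = 12
q(v, A) = -2 + (A + v)*(-8/5 + v + I*√5) (q(v, A) = -2 + (v + (-8/5 + I*√5))*(A + v) = -2 + (-8/5 + v + I*√5)*(A + v) = -2 + (A + v)*(-8/5 + v + I*√5))
q(k(2), 26) - 1*(-4027) = (-2 + 12² - 8/5*26 - 8/5*12 + 26*12 + I*26*√5 + I*12*√5) - 1*(-4027) = (-2 + 144 - 208/5 - 96/5 + 312 + 26*I*√5 + 12*I*√5) + 4027 = (1966/5 + 38*I*√5) + 4027 = 22101/5 + 38*I*√5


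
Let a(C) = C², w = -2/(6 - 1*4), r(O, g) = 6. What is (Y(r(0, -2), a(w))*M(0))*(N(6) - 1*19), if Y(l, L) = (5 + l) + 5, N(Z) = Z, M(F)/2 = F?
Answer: 0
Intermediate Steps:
M(F) = 2*F
w = -1 (w = -2/(6 - 4) = -2/2 = -2*½ = -1)
Y(l, L) = 10 + l
(Y(r(0, -2), a(w))*M(0))*(N(6) - 1*19) = ((10 + 6)*(2*0))*(6 - 1*19) = (16*0)*(6 - 19) = 0*(-13) = 0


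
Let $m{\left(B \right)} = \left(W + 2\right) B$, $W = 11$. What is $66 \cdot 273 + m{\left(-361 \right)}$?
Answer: $13325$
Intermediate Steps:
$m{\left(B \right)} = 13 B$ ($m{\left(B \right)} = \left(11 + 2\right) B = 13 B$)
$66 \cdot 273 + m{\left(-361 \right)} = 66 \cdot 273 + 13 \left(-361\right) = 18018 - 4693 = 13325$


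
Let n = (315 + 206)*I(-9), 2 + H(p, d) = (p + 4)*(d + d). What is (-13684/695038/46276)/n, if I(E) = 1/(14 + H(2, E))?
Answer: 164208/2094653049031 ≈ 7.8394e-8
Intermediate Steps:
H(p, d) = -2 + 2*d*(4 + p) (H(p, d) = -2 + (p + 4)*(d + d) = -2 + (4 + p)*(2*d) = -2 + 2*d*(4 + p))
I(E) = 1/(12 + 12*E) (I(E) = 1/(14 + (-2 + 8*E + 2*E*2)) = 1/(14 + (-2 + 8*E + 4*E)) = 1/(14 + (-2 + 12*E)) = 1/(12 + 12*E))
n = -521/96 (n = (315 + 206)*(1/(12*(1 - 9))) = 521*((1/12)/(-8)) = 521*((1/12)*(-⅛)) = 521*(-1/96) = -521/96 ≈ -5.4271)
(-13684/695038/46276)/n = (-13684/695038/46276)/(-521/96) = (-13684*1/695038*(1/46276))*(-96/521) = -6842/347519*1/46276*(-96/521) = -3421/8040894622*(-96/521) = 164208/2094653049031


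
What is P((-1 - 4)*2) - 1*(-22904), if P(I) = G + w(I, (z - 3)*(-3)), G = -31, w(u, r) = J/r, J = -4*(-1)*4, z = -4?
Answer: 480349/21 ≈ 22874.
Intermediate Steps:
J = 16 (J = 4*4 = 16)
w(u, r) = 16/r
P(I) = -635/21 (P(I) = -31 + 16/(((-4 - 3)*(-3))) = -31 + 16/((-7*(-3))) = -31 + 16/21 = -635/21)
P((-1 - 4)*2) - 1*(-22904) = -635/21 - 1*(-22904) = -635/21 + 22904 = 480349/21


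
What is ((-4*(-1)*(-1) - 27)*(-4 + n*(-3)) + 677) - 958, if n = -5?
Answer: -622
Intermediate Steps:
((-4*(-1)*(-1) - 27)*(-4 + n*(-3)) + 677) - 958 = ((-4*(-1)*(-1) - 27)*(-4 - 5*(-3)) + 677) - 958 = ((4*(-1) - 27)*(-4 + 15) + 677) - 958 = ((-4 - 27)*11 + 677) - 958 = (-31*11 + 677) - 958 = (-341 + 677) - 958 = 336 - 958 = -622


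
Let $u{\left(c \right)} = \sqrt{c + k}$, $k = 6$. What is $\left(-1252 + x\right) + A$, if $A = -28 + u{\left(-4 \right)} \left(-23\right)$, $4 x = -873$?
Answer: $- \frac{5993}{4} - 23 \sqrt{2} \approx -1530.8$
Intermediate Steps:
$x = - \frac{873}{4}$ ($x = \frac{1}{4} \left(-873\right) = - \frac{873}{4} \approx -218.25$)
$u{\left(c \right)} = \sqrt{6 + c}$ ($u{\left(c \right)} = \sqrt{c + 6} = \sqrt{6 + c}$)
$A = -28 - 23 \sqrt{2}$ ($A = -28 + \sqrt{6 - 4} \left(-23\right) = -28 + \sqrt{2} \left(-23\right) = -28 - 23 \sqrt{2} \approx -60.527$)
$\left(-1252 + x\right) + A = \left(-1252 - \frac{873}{4}\right) - \left(28 + 23 \sqrt{2}\right) = - \frac{5881}{4} - \left(28 + 23 \sqrt{2}\right) = - \frac{5993}{4} - 23 \sqrt{2}$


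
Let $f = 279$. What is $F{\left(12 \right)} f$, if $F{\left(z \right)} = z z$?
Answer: $40176$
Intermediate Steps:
$F{\left(z \right)} = z^{2}$
$F{\left(12 \right)} f = 12^{2} \cdot 279 = 144 \cdot 279 = 40176$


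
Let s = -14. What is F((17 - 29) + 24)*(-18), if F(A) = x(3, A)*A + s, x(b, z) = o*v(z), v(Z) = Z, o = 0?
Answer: 252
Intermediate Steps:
x(b, z) = 0 (x(b, z) = 0*z = 0)
F(A) = -14 (F(A) = 0*A - 14 = 0 - 14 = -14)
F((17 - 29) + 24)*(-18) = -14*(-18) = 252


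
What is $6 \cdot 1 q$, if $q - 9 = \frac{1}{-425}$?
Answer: $\frac{22944}{425} \approx 53.986$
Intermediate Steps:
$q = \frac{3824}{425}$ ($q = 9 + \frac{1}{-425} = 9 - \frac{1}{425} = \frac{3824}{425} \approx 8.9977$)
$6 \cdot 1 q = 6 \cdot 1 \cdot \frac{3824}{425} = 6 \cdot \frac{3824}{425} = \frac{22944}{425}$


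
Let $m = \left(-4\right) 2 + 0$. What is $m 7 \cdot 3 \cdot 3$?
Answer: $-504$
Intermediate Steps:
$m = -8$ ($m = -8 + 0 = -8$)
$m 7 \cdot 3 \cdot 3 = - 8 \cdot 7 \cdot 3 \cdot 3 = \left(-8\right) 21 \cdot 3 = \left(-168\right) 3 = -504$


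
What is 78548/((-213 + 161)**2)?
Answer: 19637/676 ≈ 29.049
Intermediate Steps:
78548/((-213 + 161)**2) = 78548/((-52)**2) = 78548/2704 = 78548*(1/2704) = 19637/676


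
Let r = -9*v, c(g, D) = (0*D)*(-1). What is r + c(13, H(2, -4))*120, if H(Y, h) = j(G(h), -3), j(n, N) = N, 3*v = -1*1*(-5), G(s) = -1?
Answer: -15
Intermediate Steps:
v = 5/3 (v = (-1*1*(-5))/3 = (-1*(-5))/3 = (1/3)*5 = 5/3 ≈ 1.6667)
H(Y, h) = -3
c(g, D) = 0 (c(g, D) = 0*(-1) = 0)
r = -15 (r = -9*5/3 = -15)
r + c(13, H(2, -4))*120 = -15 + 0*120 = -15 + 0 = -15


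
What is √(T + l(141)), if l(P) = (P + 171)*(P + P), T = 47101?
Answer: √135085 ≈ 367.54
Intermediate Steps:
l(P) = 2*P*(171 + P) (l(P) = (171 + P)*(2*P) = 2*P*(171 + P))
√(T + l(141)) = √(47101 + 2*141*(171 + 141)) = √(47101 + 2*141*312) = √(47101 + 87984) = √135085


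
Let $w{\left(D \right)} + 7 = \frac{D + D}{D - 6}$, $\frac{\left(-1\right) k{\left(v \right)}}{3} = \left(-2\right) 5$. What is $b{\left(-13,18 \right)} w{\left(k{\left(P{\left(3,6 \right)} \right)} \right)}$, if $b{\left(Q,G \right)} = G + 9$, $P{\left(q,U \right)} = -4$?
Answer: $- \frac{243}{2} \approx -121.5$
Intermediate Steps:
$k{\left(v \right)} = 30$ ($k{\left(v \right)} = - 3 \left(\left(-2\right) 5\right) = \left(-3\right) \left(-10\right) = 30$)
$b{\left(Q,G \right)} = 9 + G$
$w{\left(D \right)} = -7 + \frac{2 D}{-6 + D}$ ($w{\left(D \right)} = -7 + \frac{D + D}{D - 6} = -7 + \frac{2 D}{-6 + D}$)
$b{\left(-13,18 \right)} w{\left(k{\left(P{\left(3,6 \right)} \right)} \right)} = \left(9 + 18\right) \frac{42 - 150}{-6 + 30} = 27 \frac{42 - 150}{24} = 27 \cdot \frac{1}{24} \left(-108\right) = 27 \left(- \frac{9}{2}\right) = - \frac{243}{2}$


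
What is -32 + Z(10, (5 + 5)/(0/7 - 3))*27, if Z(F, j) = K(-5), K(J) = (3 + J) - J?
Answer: 49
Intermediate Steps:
K(J) = 3
Z(F, j) = 3
-32 + Z(10, (5 + 5)/(0/7 - 3))*27 = -32 + 3*27 = -32 + 81 = 49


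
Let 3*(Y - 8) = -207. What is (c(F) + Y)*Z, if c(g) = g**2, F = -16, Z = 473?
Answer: 92235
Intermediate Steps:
Y = -61 (Y = 8 + (1/3)*(-207) = 8 - 69 = -61)
(c(F) + Y)*Z = ((-16)**2 - 61)*473 = (256 - 61)*473 = 195*473 = 92235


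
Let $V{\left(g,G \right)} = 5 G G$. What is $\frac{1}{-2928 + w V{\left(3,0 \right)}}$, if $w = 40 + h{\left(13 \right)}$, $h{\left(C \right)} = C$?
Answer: $- \frac{1}{2928} \approx -0.00034153$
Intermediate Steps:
$V{\left(g,G \right)} = 5 G^{2}$
$w = 53$ ($w = 40 + 13 = 53$)
$\frac{1}{-2928 + w V{\left(3,0 \right)}} = \frac{1}{-2928 + 53 \cdot 5 \cdot 0^{2}} = \frac{1}{-2928 + 53 \cdot 5 \cdot 0} = \frac{1}{-2928 + 53 \cdot 0} = \frac{1}{-2928 + 0} = \frac{1}{-2928} = - \frac{1}{2928}$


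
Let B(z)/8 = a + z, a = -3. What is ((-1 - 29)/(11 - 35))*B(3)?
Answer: 0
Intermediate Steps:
B(z) = -24 + 8*z (B(z) = 8*(-3 + z) = -24 + 8*z)
((-1 - 29)/(11 - 35))*B(3) = ((-1 - 29)/(11 - 35))*(-24 + 8*3) = (-30/(-24))*(-24 + 24) = -30*(-1/24)*0 = (5/4)*0 = 0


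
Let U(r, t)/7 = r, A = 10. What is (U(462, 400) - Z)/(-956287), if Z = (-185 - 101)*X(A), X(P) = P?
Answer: -6094/956287 ≈ -0.0063726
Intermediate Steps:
U(r, t) = 7*r
Z = -2860 (Z = (-185 - 101)*10 = -286*10 = -2860)
(U(462, 400) - Z)/(-956287) = (7*462 - 1*(-2860))/(-956287) = (3234 + 2860)*(-1/956287) = 6094*(-1/956287) = -6094/956287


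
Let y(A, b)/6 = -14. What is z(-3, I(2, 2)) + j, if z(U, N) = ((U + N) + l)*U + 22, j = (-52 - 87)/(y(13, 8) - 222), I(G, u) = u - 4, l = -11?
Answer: 21559/306 ≈ 70.454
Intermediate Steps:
I(G, u) = -4 + u
y(A, b) = -84 (y(A, b) = 6*(-14) = -84)
j = 139/306 (j = (-52 - 87)/(-84 - 222) = -139/(-306) = -139*(-1/306) = 139/306 ≈ 0.45425)
z(U, N) = 22 + U*(-11 + N + U) (z(U, N) = ((U + N) - 11)*U + 22 = ((N + U) - 11)*U + 22 = (-11 + N + U)*U + 22 = U*(-11 + N + U) + 22 = 22 + U*(-11 + N + U))
z(-3, I(2, 2)) + j = (22 + (-3)² - 11*(-3) + (-4 + 2)*(-3)) + 139/306 = (22 + 9 + 33 - 2*(-3)) + 139/306 = (22 + 9 + 33 + 6) + 139/306 = 70 + 139/306 = 21559/306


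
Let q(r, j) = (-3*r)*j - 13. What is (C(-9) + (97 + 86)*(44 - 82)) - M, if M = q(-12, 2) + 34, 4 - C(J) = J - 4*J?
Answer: -7070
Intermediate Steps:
C(J) = 4 + 3*J (C(J) = 4 - (J - 4*J) = 4 - (-3)*J = 4 + 3*J)
q(r, j) = -13 - 3*j*r (q(r, j) = -3*j*r - 13 = -13 - 3*j*r)
M = 93 (M = (-13 - 3*2*(-12)) + 34 = (-13 + 72) + 34 = 59 + 34 = 93)
(C(-9) + (97 + 86)*(44 - 82)) - M = ((4 + 3*(-9)) + (97 + 86)*(44 - 82)) - 1*93 = ((4 - 27) + 183*(-38)) - 93 = (-23 - 6954) - 93 = -6977 - 93 = -7070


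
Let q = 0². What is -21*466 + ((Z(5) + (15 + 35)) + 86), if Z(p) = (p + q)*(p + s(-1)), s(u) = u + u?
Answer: -9635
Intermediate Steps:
s(u) = 2*u
q = 0
Z(p) = p*(-2 + p) (Z(p) = (p + 0)*(p + 2*(-1)) = p*(p - 2) = p*(-2 + p))
-21*466 + ((Z(5) + (15 + 35)) + 86) = -21*466 + ((5*(-2 + 5) + (15 + 35)) + 86) = -9786 + ((5*3 + 50) + 86) = -9786 + ((15 + 50) + 86) = -9786 + (65 + 86) = -9786 + 151 = -9635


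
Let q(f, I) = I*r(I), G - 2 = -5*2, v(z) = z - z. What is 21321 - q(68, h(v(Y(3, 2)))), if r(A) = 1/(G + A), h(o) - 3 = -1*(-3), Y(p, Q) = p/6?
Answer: 21324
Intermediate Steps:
Y(p, Q) = p/6 (Y(p, Q) = p*(1/6) = p/6)
v(z) = 0
G = -8 (G = 2 - 5*2 = 2 - 10 = -8)
h(o) = 6 (h(o) = 3 - 1*(-3) = 3 + 3 = 6)
r(A) = 1/(-8 + A)
q(f, I) = I/(-8 + I)
21321 - q(68, h(v(Y(3, 2)))) = 21321 - 6/(-8 + 6) = 21321 - 6/(-2) = 21321 - 6*(-1)/2 = 21321 - 1*(-3) = 21321 + 3 = 21324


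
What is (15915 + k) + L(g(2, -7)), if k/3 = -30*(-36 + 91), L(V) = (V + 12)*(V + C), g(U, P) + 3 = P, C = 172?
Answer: 11289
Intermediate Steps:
g(U, P) = -3 + P
L(V) = (12 + V)*(172 + V) (L(V) = (V + 12)*(V + 172) = (12 + V)*(172 + V))
k = -4950 (k = 3*(-30*(-36 + 91)) = 3*(-30*55) = 3*(-1650) = -4950)
(15915 + k) + L(g(2, -7)) = (15915 - 4950) + (2064 + (-3 - 7)**2 + 184*(-3 - 7)) = 10965 + (2064 + (-10)**2 + 184*(-10)) = 10965 + (2064 + 100 - 1840) = 10965 + 324 = 11289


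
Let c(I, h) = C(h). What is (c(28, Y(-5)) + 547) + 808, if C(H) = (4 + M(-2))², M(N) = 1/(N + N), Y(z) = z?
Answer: 21905/16 ≈ 1369.1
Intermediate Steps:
M(N) = 1/(2*N)
C(H) = 225/16 (C(H) = (4 + (½)/(-2))² = (4 + (½)*(-½))² = (4 - ¼)² = (15/4)² = 225/16)
c(I, h) = 225/16
(c(28, Y(-5)) + 547) + 808 = (225/16 + 547) + 808 = 8977/16 + 808 = 21905/16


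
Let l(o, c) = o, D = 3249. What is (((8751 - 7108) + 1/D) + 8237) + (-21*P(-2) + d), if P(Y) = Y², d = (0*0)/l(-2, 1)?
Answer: 31827205/3249 ≈ 9796.0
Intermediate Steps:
d = 0 (d = (0*0)/(-2) = 0*(-½) = 0)
(((8751 - 7108) + 1/D) + 8237) + (-21*P(-2) + d) = (((8751 - 7108) + 1/3249) + 8237) + (-21*(-2)² + 0) = ((1643 + 1/3249) + 8237) + (-21*4 + 0) = (5338108/3249 + 8237) + (-84 + 0) = 32100121/3249 - 84 = 31827205/3249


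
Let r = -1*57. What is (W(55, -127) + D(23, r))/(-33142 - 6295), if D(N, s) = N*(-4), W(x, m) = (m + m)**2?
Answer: -64424/39437 ≈ -1.6336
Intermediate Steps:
W(x, m) = 4*m**2 (W(x, m) = (2*m)**2 = 4*m**2)
r = -57
D(N, s) = -4*N
(W(55, -127) + D(23, r))/(-33142 - 6295) = (4*(-127)**2 - 4*23)/(-33142 - 6295) = (4*16129 - 92)/(-39437) = (64516 - 92)*(-1/39437) = 64424*(-1/39437) = -64424/39437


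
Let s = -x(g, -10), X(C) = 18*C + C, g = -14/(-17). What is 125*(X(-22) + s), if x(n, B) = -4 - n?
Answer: -878000/17 ≈ -51647.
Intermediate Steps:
g = 14/17 (g = -14*(-1/17) = 14/17 ≈ 0.82353)
X(C) = 19*C
s = 82/17 (s = -(-4 - 1*14/17) = -(-4 - 14/17) = -1*(-82/17) = 82/17 ≈ 4.8235)
125*(X(-22) + s) = 125*(19*(-22) + 82/17) = 125*(-418 + 82/17) = 125*(-7024/17) = -878000/17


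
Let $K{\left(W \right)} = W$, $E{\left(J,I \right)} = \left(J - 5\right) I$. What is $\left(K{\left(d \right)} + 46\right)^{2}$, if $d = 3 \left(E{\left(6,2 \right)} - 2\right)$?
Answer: $2116$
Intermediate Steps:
$E{\left(J,I \right)} = I \left(-5 + J\right)$ ($E{\left(J,I \right)} = \left(-5 + J\right) I = I \left(-5 + J\right)$)
$d = 0$ ($d = 3 \left(2 \left(-5 + 6\right) - 2\right) = 3 \left(2 \cdot 1 - 2\right) = 3 \left(2 - 2\right) = 3 \cdot 0 = 0$)
$\left(K{\left(d \right)} + 46\right)^{2} = \left(0 + 46\right)^{2} = 46^{2} = 2116$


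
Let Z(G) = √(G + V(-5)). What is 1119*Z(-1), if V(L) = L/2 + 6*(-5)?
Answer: 1119*I*√134/2 ≈ 6476.7*I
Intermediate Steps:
V(L) = -30 + L/2 (V(L) = L*(½) - 30 = L/2 - 30 = -30 + L/2)
Z(G) = √(-65/2 + G) (Z(G) = √(G + (-30 + (½)*(-5))) = √(G + (-30 - 5/2)) = √(G - 65/2) = √(-65/2 + G))
1119*Z(-1) = 1119*(√(-130 + 4*(-1))/2) = 1119*(√(-130 - 4)/2) = 1119*(√(-134)/2) = 1119*((I*√134)/2) = 1119*(I*√134/2) = 1119*I*√134/2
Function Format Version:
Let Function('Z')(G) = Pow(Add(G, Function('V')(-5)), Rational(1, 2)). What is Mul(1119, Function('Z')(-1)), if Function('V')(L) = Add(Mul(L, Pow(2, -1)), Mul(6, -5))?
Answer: Mul(Rational(1119, 2), I, Pow(134, Rational(1, 2))) ≈ Mul(6476.7, I)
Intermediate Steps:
Function('V')(L) = Add(-30, Mul(Rational(1, 2), L)) (Function('V')(L) = Add(Mul(L, Rational(1, 2)), -30) = Add(Mul(Rational(1, 2), L), -30) = Add(-30, Mul(Rational(1, 2), L)))
Function('Z')(G) = Pow(Add(Rational(-65, 2), G), Rational(1, 2)) (Function('Z')(G) = Pow(Add(G, Add(-30, Mul(Rational(1, 2), -5))), Rational(1, 2)) = Pow(Add(G, Add(-30, Rational(-5, 2))), Rational(1, 2)) = Pow(Add(G, Rational(-65, 2)), Rational(1, 2)) = Pow(Add(Rational(-65, 2), G), Rational(1, 2)))
Mul(1119, Function('Z')(-1)) = Mul(1119, Mul(Rational(1, 2), Pow(Add(-130, Mul(4, -1)), Rational(1, 2)))) = Mul(1119, Mul(Rational(1, 2), Pow(Add(-130, -4), Rational(1, 2)))) = Mul(1119, Mul(Rational(1, 2), Pow(-134, Rational(1, 2)))) = Mul(1119, Mul(Rational(1, 2), Mul(I, Pow(134, Rational(1, 2))))) = Mul(1119, Mul(Rational(1, 2), I, Pow(134, Rational(1, 2)))) = Mul(Rational(1119, 2), I, Pow(134, Rational(1, 2)))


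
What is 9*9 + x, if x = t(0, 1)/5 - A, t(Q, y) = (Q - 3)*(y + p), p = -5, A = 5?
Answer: 392/5 ≈ 78.400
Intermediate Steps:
t(Q, y) = (-5 + y)*(-3 + Q) (t(Q, y) = (Q - 3)*(y - 5) = (-3 + Q)*(-5 + y) = (-5 + y)*(-3 + Q))
x = -13/5 (x = (15 - 5*0 - 3*1 + 0*1)/5 - 1*5 = (15 + 0 - 3 + 0)*(⅕) - 5 = 12*(⅕) - 5 = 12/5 - 5 = -13/5 ≈ -2.6000)
9*9 + x = 9*9 - 13/5 = 81 - 13/5 = 392/5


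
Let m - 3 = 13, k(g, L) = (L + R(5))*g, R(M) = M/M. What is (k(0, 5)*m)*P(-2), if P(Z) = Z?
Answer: 0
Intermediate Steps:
R(M) = 1
k(g, L) = g*(1 + L) (k(g, L) = (L + 1)*g = (1 + L)*g = g*(1 + L))
m = 16 (m = 3 + 13 = 16)
(k(0, 5)*m)*P(-2) = ((0*(1 + 5))*16)*(-2) = ((0*6)*16)*(-2) = (0*16)*(-2) = 0*(-2) = 0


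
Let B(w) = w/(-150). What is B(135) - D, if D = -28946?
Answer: 289451/10 ≈ 28945.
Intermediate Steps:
B(w) = -w/150 (B(w) = w*(-1/150) = -w/150)
B(135) - D = -1/150*135 - 1*(-28946) = -9/10 + 28946 = 289451/10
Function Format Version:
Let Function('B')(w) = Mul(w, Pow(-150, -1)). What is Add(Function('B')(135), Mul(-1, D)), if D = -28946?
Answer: Rational(289451, 10) ≈ 28945.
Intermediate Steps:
Function('B')(w) = Mul(Rational(-1, 150), w) (Function('B')(w) = Mul(w, Rational(-1, 150)) = Mul(Rational(-1, 150), w))
Add(Function('B')(135), Mul(-1, D)) = Add(Mul(Rational(-1, 150), 135), Mul(-1, -28946)) = Add(Rational(-9, 10), 28946) = Rational(289451, 10)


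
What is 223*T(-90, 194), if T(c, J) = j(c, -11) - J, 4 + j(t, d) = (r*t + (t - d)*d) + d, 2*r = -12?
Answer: 267600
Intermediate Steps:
r = -6 (r = (1/2)*(-12) = -6)
j(t, d) = -4 + d - 6*t + d*(t - d) (j(t, d) = -4 + ((-6*t + (t - d)*d) + d) = -4 + ((-6*t + d*(t - d)) + d) = -4 + (d - 6*t + d*(t - d)) = -4 + d - 6*t + d*(t - d))
T(c, J) = -136 - J - 17*c (T(c, J) = (-4 - 11 - 1*(-11)**2 - 6*c - 11*c) - J = (-4 - 11 - 1*121 - 6*c - 11*c) - J = (-4 - 11 - 121 - 6*c - 11*c) - J = (-136 - 17*c) - J = -136 - J - 17*c)
223*T(-90, 194) = 223*(-136 - 1*194 - 17*(-90)) = 223*(-136 - 194 + 1530) = 223*1200 = 267600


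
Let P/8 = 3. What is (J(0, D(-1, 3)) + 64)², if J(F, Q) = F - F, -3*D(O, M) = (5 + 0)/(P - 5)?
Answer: 4096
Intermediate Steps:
P = 24 (P = 8*3 = 24)
D(O, M) = -5/57 (D(O, M) = -(5 + 0)/(3*(24 - 5)) = -5/(3*19) = -⅓*5/19 = -5/57)
J(F, Q) = 0
(J(0, D(-1, 3)) + 64)² = (0 + 64)² = 64² = 4096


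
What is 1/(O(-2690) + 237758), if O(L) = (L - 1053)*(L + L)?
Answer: 1/20375098 ≈ 4.9080e-8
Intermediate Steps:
O(L) = 2*L*(-1053 + L) (O(L) = (-1053 + L)*(2*L) = 2*L*(-1053 + L))
1/(O(-2690) + 237758) = 1/(2*(-2690)*(-1053 - 2690) + 237758) = 1/(2*(-2690)*(-3743) + 237758) = 1/(20137340 + 237758) = 1/20375098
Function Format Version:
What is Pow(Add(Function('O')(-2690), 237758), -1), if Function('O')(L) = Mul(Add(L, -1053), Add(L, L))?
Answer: Rational(1, 20375098) ≈ 4.9080e-8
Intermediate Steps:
Function('O')(L) = Mul(2, L, Add(-1053, L)) (Function('O')(L) = Mul(Add(-1053, L), Mul(2, L)) = Mul(2, L, Add(-1053, L)))
Pow(Add(Function('O')(-2690), 237758), -1) = Pow(Add(Mul(2, -2690, Add(-1053, -2690)), 237758), -1) = Pow(Add(Mul(2, -2690, -3743), 237758), -1) = Pow(Add(20137340, 237758), -1) = Pow(20375098, -1) = Rational(1, 20375098)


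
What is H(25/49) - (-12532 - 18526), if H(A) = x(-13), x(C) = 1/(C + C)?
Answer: 807507/26 ≈ 31058.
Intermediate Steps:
x(C) = 1/(2*C)
H(A) = -1/26 (H(A) = (½)/(-13) = (½)*(-1/13) = -1/26)
H(25/49) - (-12532 - 18526) = -1/26 - (-12532 - 18526) = -1/26 - 1*(-31058) = -1/26 + 31058 = 807507/26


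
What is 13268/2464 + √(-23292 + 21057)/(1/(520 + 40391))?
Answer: 3317/616 + 40911*I*√2235 ≈ 5.3847 + 1.9341e+6*I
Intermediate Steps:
13268/2464 + √(-23292 + 21057)/(1/(520 + 40391)) = 13268*(1/2464) + √(-2235)/(1/40911) = 3317/616 + (I*√2235)/(1/40911) = 3317/616 + (I*√2235)*40911 = 3317/616 + 40911*I*√2235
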